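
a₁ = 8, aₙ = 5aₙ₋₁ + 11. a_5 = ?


Computing step by step:
a_1 = 8
a_2 = 51
a_3 = 266
a_4 = 1341
a_5 = 6716


a_5 = 6716


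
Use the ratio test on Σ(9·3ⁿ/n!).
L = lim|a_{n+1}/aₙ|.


aₙ = 9·3^n/n!
a_{n+1}/aₙ = 3^(n+1)/(n+1)! × n!/3^n  (constant 9 cancels)
= 3/(n+1)
L = lim(n→∞) 3/(n+1) = 0
L < 1 → series CONVERGES

Converges (ratio test: L = 0 < 1)


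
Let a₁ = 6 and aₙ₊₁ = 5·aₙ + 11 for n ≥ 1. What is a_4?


Computing step by step:
a_1 = 6
a_2 = 41
a_3 = 216
a_4 = 1091


a_4 = 1091


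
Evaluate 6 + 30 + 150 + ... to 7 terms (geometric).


Sₙ = 6×(5^7 - 1)/(5 - 1)
= 6×(78125 - 1)/4
= 6×78124/4
= 117186

S_7 = 117186


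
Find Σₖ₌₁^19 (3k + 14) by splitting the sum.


Σ(3k+14) = 3·Σk + 14·n
= 3·190 + 14·19
= 570 + 266 = 836

Σ = 836


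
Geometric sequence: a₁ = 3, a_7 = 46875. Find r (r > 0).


r^(n-1) = aₙ/a₁
r^6 = 46875/3 = 15625
r = 15625^(1/6)
= ±5; taking r > 0 gives r = 5

r = 5


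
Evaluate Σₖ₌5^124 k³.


Σₖ₌5^124 k³ = [124·125/2]² − [4·5/2]²
= 60062500 − 100 = 60062400

Σk³ = 60062400


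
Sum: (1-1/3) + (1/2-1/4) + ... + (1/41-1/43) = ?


Telescoping with gap 2: two head and two tail terms survive.
= (1 + 1/2) - (1/42 + 1/43)
= 3/2 - 1/42 - 1/43 = 1312/903

Sum = 1312/903


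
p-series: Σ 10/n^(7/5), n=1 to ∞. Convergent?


p-series test: Σ c/n^p converges if p > 1, diverges if p ≤ 1 (constant c > 0 doesn't affect convergence).
p = 7/5
7/5 > 1 → CONVERGES

Converges (p = 7/5 > 1)


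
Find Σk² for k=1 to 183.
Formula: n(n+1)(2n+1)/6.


n = 183
n(n+1)(2n+1)/6 = 183×184×367/6
= 12357624/6 = 2059604

Σk² = 2059604


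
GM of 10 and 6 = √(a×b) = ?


GM = √(10×6) = √60 = 7.746

GM = 7.746


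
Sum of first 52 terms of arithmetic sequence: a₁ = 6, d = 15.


aₙ = 6 + (52-1)×15 = 771
Sₙ = n(a₁+aₙ)/2 = 52×(6+771)/2
= 52×777/2 = 20202

S_52 = 20202


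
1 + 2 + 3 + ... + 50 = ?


n(n+1)/2 = 50×51/2 = 2550/2 = 1275

Σk = 1275


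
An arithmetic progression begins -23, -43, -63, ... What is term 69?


aₙ = a₁ + (n-1)d
= -23 + (69-1)×-20
= -23 - 1360
= -1383

a_69 = -1383


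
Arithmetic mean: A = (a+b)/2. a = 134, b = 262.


AM = (134 + 262)/2 = 396/2 = 198

AM = 198


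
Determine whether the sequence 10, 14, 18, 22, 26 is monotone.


Differences: 4, 4, 4, 4
All differences > 0 → strictly INCREASING

Monotonically increasing


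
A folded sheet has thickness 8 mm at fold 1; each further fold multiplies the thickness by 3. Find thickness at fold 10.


aₙ = a₁·r^(n-1)
= 8×3^9
= 8×19683
= 157464

a_10 = 157464


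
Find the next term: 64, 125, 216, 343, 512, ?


Pattern: perfect cubes: n³
Terms: 64, 125, 216, 343, 512
Next term = 729

Next term = 729


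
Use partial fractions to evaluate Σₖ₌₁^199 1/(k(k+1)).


1/(k(k+1)) = 1/k - 1/(k+1) (partial fractions)
Telescoping: Σ = 1 - 1/200 = 199/200

Sum = 199/200


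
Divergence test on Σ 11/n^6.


lim(n→∞) 11/n^6 = 0
lim aₙ = 0 → nth-term test is INCONCLUSIVE
(Need other tests; this is actually a convergent p-series with p=6 > 1)

Inconclusive (lim aₙ = 0; need another test)


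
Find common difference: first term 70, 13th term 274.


d = (aₙ - a₁)/(n-1)
= (274 - 70)/(13-1)
= 204/12 = 17

d = 17


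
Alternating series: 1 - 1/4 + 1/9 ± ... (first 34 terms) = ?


S = 1 - 1/4 + 1/9 - 1/16 + 1/25 - 1/36 + 1/49 - 1/64 ± ...
= 0.822
(Full series converges to +π²/12 ≈ +0.8225)

S_34 = 0.822


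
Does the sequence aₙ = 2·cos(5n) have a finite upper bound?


For all n, -1 ≤ cos(5n) ≤ 1, so -2 ≤ 2·cos(5n) ≤ 2
Lower bound: -2, Upper bound: 2
The sequence IS bounded

Bounded (-2 ≤ aₙ ≤ 2)


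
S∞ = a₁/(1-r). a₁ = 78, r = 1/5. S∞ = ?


S∞ = a₁/(1-r) = 78/(1 - 1/5)
= 78/(4/5)
= 195/2

S∞ = 195/2


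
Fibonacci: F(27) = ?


Fibonacci sequence: 1, 1, 2, 3, 5, 8, 13, 21, 34, 55, 89, ...
F(27) = 196418

F(27) = 196418


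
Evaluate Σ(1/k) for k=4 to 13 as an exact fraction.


Σₖ₌4^13 1/k = 1/4 + 1/5 + 1/6 + 1/7 + 1/8 + 1/9 + 1/10 + 1/11 + 1/12 + 1/13
= 485333/360360
≈ 1.3468

Sum = 485333/360360 ≈ 1.3468


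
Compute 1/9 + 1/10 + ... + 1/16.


Σₖ₌9^16 1/k = 1/9 + 1/10 + 1/11 + 1/12 + 1/13 + 1/14 + 1/15 + 1/16
= 95549/144144
≈ 0.6629

Sum = 95549/144144 ≈ 0.6629


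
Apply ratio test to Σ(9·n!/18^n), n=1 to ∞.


aₙ = 9·n!/18^n
a_{n+1}/aₙ = (n+1)!/18^(n+1) × 18^n/n!  (constant 9 cancels)
= (n+1)/18
L = lim(n→∞) (n+1)/18 = ∞
L > 1 → series DIVERGES

Diverges (ratio test: L = ∞ > 1)


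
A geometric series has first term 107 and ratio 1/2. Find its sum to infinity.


S∞ = a₁/(1-r) = 107/(1 - 1/2)
= 107/(1/2)
= 214

S∞ = 214


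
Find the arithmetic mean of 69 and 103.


AM = (69 + 103)/2 = 172/2 = 86

AM = 86


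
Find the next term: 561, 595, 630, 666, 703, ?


Pattern: triangular numbers: n(n+1)/2
Terms: 561, 595, 630, 666, 703
Next term = 741

Next term = 741


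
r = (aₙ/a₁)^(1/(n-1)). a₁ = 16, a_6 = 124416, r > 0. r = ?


r^(n-1) = aₙ/a₁
r^5 = 124416/16 = 7776
r = 7776^(1/5)
= 6

r = 6


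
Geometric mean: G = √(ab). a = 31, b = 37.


GM = √(31×37) = √1147 = 33.8674

GM = 33.8674


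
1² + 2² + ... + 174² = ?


n = 174
n(n+1)(2n+1)/6 = 174×175×349/6
= 10627050/6 = 1771175

Σk² = 1771175


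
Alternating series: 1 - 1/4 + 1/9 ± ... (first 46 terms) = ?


S = 1 - 1/4 + 1/9 - 1/16 + 1/25 - 1/36 + 1/49 - 1/64 ± ...
= 0.8222
(Full series converges to +π²/12 ≈ +0.8225)

S_46 = 0.8222


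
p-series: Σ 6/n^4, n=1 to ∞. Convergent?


p-series test: Σ c/n^p converges if p > 1, diverges if p ≤ 1 (constant c > 0 doesn't affect convergence).
p = 4
4 > 1 → CONVERGES

Converges (p = 4 > 1)


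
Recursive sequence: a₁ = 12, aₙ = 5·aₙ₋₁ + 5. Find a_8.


Computing step by step:
a_1 = 12
a_2 = 65
a_3 = 330
a_4 = 1655
a_5 = 8280
a_6 = 41405
a_7 = 207030
a_8 = 1035155


a_8 = 1035155


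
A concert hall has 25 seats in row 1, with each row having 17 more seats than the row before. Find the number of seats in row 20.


aₙ = a₁ + (n-1)d
= 25 + (20-1)×17
= 25 + 323
= 348

a_20 = 348


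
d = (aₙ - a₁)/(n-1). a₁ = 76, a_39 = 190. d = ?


d = (aₙ - a₁)/(n-1)
= (190 - 76)/(39-1)
= 114/38 = 3

d = 3


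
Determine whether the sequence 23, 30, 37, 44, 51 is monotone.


Differences: 7, 7, 7, 7
All differences > 0 → strictly INCREASING

Monotonically increasing


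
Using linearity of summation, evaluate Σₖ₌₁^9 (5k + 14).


Σ(5k+14) = 5·Σk + 14·n
= 5·45 + 14·9
= 225 + 126 = 351

Σ = 351


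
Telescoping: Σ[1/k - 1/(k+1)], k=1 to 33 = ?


Telescoping: adjacent terms cancel.
= 1/1 - 1/34
= 1 - 1/34 = 33/34

Sum = 33/34


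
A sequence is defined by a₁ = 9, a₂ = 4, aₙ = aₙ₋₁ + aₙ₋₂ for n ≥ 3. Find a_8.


Computing iteratively: 9, 4, 13, 17, 30, 47, 77, 124
a_8 = 124

a_8 = 124


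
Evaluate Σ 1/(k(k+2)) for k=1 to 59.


1/(k(k+2)) = (1/2)·(1/k - 1/(k+2)) (partial fractions)
Telescoping: Σ = (1/2)·(1 + 1/2 - 1/60 - 1/61) = 5369/7320

Sum = 5369/7320


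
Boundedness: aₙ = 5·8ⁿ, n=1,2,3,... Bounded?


aₙ = 5·8ⁿ → as n→∞, aₙ→∞ (since base 8 > 1)
No finite upper bound exists
The sequence is UNBOUNDED

Unbounded (aₙ → ∞ as n → ∞)


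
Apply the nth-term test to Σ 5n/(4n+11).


lim(n→∞) 5n/(4n+11) = 5/4 = 5/4  (divide numerator and denominator by n)
lim aₙ = 5/4 ≠ 0 → series DIVERGES

Diverges (lim aₙ = 5/4 ≠ 0)


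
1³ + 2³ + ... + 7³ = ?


n(n+1)/2 = 7×8/2 = 28
Σk³ = 28² = 784

Σk³ = 784


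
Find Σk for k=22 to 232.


Σₖ₌22^232 k = Σₖ₌₁^232 k − Σₖ₌₁^21 k
= 232·233/2 − 21·22/2
= 27028 − 231 = 26797

Σk = 26797


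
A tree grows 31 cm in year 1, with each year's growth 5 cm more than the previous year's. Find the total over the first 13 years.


aₙ = 31 + (13-1)×5 = 91
Sₙ = n(a₁+aₙ)/2 = 13×(31+91)/2
= 13×122/2 = 793

S_13 = 793


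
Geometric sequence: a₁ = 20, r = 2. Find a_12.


aₙ = a₁·r^(n-1)
= 20×2^11
= 20×2048
= 40960

a_12 = 40960


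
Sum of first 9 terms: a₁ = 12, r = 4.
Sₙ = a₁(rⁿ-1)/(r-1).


Sₙ = 12×(4^9 - 1)/(4 - 1)
= 12×(262144 - 1)/3
= 12×262143/3
= 1048572

S_9 = 1048572


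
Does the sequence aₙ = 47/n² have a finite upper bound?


a₁ = 47, a₂ = 47/4, a₃ = 47/9, ...
0 < aₙ ≤ 47 for all n ≥ 1
The sequence IS bounded

Bounded (0 < aₙ ≤ 47)


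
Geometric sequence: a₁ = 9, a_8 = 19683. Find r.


r^(n-1) = aₙ/a₁
r^7 = 19683/9 = 2187
r = 2187^(1/7)
= 3

r = 3


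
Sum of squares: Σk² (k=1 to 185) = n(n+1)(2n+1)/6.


n = 185
n(n+1)(2n+1)/6 = 185×186×371/6
= 12766110/6 = 2127685

Σk² = 2127685


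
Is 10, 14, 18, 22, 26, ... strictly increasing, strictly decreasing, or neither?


Differences: 4, 4, 4, 4
All differences > 0 → strictly INCREASING

Monotonically increasing


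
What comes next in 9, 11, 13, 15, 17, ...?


Pattern: arithmetic (d=2)
Terms: 9, 11, 13, 15, 17
Next term = 19

Next term = 19


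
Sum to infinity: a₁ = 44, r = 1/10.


S∞ = a₁/(1-r) = 44/(1 - 1/10)
= 44/(9/10)
= 440/9

S∞ = 440/9


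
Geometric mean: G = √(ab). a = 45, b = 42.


GM = √(45×42) = √1890 = 43.4741

GM = 43.4741


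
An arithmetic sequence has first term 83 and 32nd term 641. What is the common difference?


d = (aₙ - a₁)/(n-1)
= (641 - 83)/(32-1)
= 558/31 = 18

d = 18


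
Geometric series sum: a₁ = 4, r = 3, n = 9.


Sₙ = 4×(3^9 - 1)/(3 - 1)
= 4×(19683 - 1)/2
= 4×19682/2
= 39364

S_9 = 39364


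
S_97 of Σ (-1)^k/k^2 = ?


S = -1 + 1/4 - 1/9 + 1/16 - 1/25 + 1/36 - 1/49 + 1/64 ± ...
= -0.8225
(Full series converges to -π²/12 ≈ -0.8225)

S_97 = -0.8225


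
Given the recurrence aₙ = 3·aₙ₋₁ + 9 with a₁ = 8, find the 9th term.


Computing step by step:
a_1 = 8
a_2 = 33
a_3 = 108
a_4 = 333
a_5 = 1008
a_6 = 3033
a_7 = 9108
a_8 = 27333
a_9 = 82008


a_9 = 82008


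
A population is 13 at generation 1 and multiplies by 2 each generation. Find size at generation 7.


aₙ = a₁·r^(n-1)
= 13×2^6
= 13×64
= 832

a_7 = 832


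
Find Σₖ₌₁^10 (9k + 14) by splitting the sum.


Σ(9k+14) = 9·Σk + 14·n
= 9·55 + 14·10
= 495 + 140 = 635

Σ = 635


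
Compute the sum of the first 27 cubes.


n(n+1)/2 = 27×28/2 = 378
Σk³ = 378² = 142884

Σk³ = 142884


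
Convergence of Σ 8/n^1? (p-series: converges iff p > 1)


p-series test: Σ c/n^p converges if p > 1, diverges if p ≤ 1 (constant c > 0 doesn't affect convergence).
p = 1
1 ≤ 1 → DIVERGES

Diverges (p = 1 ≤ 1)


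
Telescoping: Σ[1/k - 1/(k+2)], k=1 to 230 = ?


Telescoping with gap 2: two head and two tail terms survive.
= (1 + 1/2) - (1/231 + 1/232)
= 3/2 - 1/231 - 1/232 = 79925/53592

Sum = 79925/53592


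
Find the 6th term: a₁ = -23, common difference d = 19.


aₙ = a₁ + (n-1)d
= -23 + (6-1)×19
= -23 + 95
= 72

a_6 = 72


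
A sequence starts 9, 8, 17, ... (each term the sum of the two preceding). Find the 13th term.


Computing iteratively: 9, 8, 17, 25, 42, 67, 109, 176, 285, 461, 746, 1207, ...
a_13 = 1953

a_13 = 1953


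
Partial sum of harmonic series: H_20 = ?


H_20 = 1/1 + 1/2 + 1/3 + ... + 1/20
= 55835135/15519504
≈ 3.5977

H_20 = 55835135/15519504 ≈ 3.5977


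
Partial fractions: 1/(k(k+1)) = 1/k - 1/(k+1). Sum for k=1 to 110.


1/(k(k+1)) = 1/k - 1/(k+1) (partial fractions)
Telescoping: Σ = 1 - 1/111 = 110/111

Sum = 110/111


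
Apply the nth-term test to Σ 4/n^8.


lim(n→∞) 4/n^8 = 0
lim aₙ = 0 → nth-term test is INCONCLUSIVE
(Need other tests; this is actually a convergent p-series with p=8 > 1)

Inconclusive (lim aₙ = 0; need another test)


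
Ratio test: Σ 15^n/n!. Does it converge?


aₙ = 15^n/n!
a_{n+1}/aₙ = 15^(n+1)/(n+1)! × n!/15^n
= 15/(n+1)
L = lim(n→∞) 15/(n+1) = 0
L < 1 → series CONVERGES

Converges (ratio test: L = 0 < 1)


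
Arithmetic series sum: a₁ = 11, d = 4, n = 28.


aₙ = 11 + (28-1)×4 = 119
Sₙ = n(a₁+aₙ)/2 = 28×(11+119)/2
= 28×130/2 = 1820

S_28 = 1820


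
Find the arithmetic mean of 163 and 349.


AM = (163 + 349)/2 = 512/2 = 256

AM = 256


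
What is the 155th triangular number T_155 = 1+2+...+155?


n(n+1)/2 = 155×156/2 = 24180/2 = 12090

Σk = 12090


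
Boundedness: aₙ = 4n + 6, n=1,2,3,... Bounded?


aₙ = 4n + 6 → as n→∞, aₙ→∞
No finite upper bound exists
The sequence is UNBOUNDED

Unbounded (aₙ → ∞ as n → ∞)


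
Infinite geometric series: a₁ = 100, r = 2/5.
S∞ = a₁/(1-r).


S∞ = a₁/(1-r) = 100/(1 - 2/5)
= 100/(3/5)
= 500/3

S∞ = 500/3


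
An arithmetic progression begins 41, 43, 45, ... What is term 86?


aₙ = a₁ + (n-1)d
= 41 + (86-1)×2
= 41 + 170
= 211

a_86 = 211


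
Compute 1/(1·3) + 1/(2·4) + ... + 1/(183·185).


1/(k(k+2)) = (1/2)·(1/k - 1/(k+2)) (partial fractions)
Telescoping: Σ = (1/2)·(1 + 1/2 - 1/184 - 1/185) = 50691/68080

Sum = 50691/68080


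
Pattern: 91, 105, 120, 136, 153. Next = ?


Pattern: triangular numbers: n(n+1)/2
Terms: 91, 105, 120, 136, 153
Next term = 171

Next term = 171


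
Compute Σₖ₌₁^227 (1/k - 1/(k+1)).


Telescoping: adjacent terms cancel.
= 1/1 - 1/228
= 1 - 1/228 = 227/228

Sum = 227/228


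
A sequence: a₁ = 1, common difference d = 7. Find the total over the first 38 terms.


aₙ = 1 + (38-1)×7 = 260
Sₙ = n(a₁+aₙ)/2 = 38×(1+260)/2
= 38×261/2 = 4959

S_38 = 4959


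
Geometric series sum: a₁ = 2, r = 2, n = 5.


Sₙ = 2×(2^5 - 1)/(2 - 1)
= 2×(32 - 1)/1
= 2×31/1
= 62

S_5 = 62


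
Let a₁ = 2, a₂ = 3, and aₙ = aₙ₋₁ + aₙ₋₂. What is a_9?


Computing iteratively: 2, 3, 5, 8, 13, 21, 34, 55, 89
a_9 = 89

a_9 = 89


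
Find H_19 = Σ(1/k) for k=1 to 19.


H_19 = 1/1 + 1/2 + 1/3 + ... + 1/19
= 275295799/77597520
≈ 3.5477

H_19 = 275295799/77597520 ≈ 3.5477


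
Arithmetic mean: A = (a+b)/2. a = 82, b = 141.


AM = (82 + 141)/2 = 223/2 = 111.5

AM = 111.5


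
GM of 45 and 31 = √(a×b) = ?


GM = √(45×31) = √1395 = 37.3497

GM = 37.3497


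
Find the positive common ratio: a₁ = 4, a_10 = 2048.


r^(n-1) = aₙ/a₁
r^9 = 2048/4 = 512
r = 512^(1/9)
= 2

r = 2


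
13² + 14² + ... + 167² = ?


Σₖ₌13^167 k² = Σₖ₌₁^167 k² − Σₖ₌₁^12 k²
= 167·168·335/6 − 12·13·25/6
= 1566460 − 650 = 1565810

Σk² = 1565810


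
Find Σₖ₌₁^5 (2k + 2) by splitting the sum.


Σ(2k+2) = 2·Σk + 2·n
= 2·15 + 2·5
= 30 + 10 = 40

Σ = 40


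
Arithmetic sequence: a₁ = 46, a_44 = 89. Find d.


d = (aₙ - a₁)/(n-1)
= (89 - 46)/(44-1)
= 43/43 = 1

d = 1


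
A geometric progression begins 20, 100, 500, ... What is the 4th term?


aₙ = a₁·r^(n-1)
= 20×5^3
= 20×125
= 2500

a_4 = 2500


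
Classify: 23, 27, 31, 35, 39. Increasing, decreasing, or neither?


Differences: 4, 4, 4, 4
All differences > 0 → strictly INCREASING

Monotonically increasing


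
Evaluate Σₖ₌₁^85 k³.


n(n+1)/2 = 85×86/2 = 3655
Σk³ = 3655² = 13359025

Σk³ = 13359025


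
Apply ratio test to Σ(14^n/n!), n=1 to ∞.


aₙ = 14^n/n!
a_{n+1}/aₙ = 14^(n+1)/(n+1)! × n!/14^n
= 14/(n+1)
L = lim(n→∞) 14/(n+1) = 0
L < 1 → series CONVERGES

Converges (ratio test: L = 0 < 1)


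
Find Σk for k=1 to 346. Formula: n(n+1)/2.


n(n+1)/2 = 346×347/2 = 120062/2 = 60031

Σk = 60031


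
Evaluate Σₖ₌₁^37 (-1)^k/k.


S = -1 + 1/2 - 1/3 + 1/4 - 1/5 + 1/6 - 1/7 + 1/8 ± ...
= -0.7065
(Full series converges to -ln(2) ≈ -0.6931)

S_37 = -0.7065


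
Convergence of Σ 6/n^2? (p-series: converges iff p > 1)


p-series test: Σ c/n^p converges if p > 1, diverges if p ≤ 1 (constant c > 0 doesn't affect convergence).
p = 2
2 > 1 → CONVERGES

Converges (p = 2 > 1)


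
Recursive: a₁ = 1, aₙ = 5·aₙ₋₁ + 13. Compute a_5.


Computing step by step:
a_1 = 1
a_2 = 18
a_3 = 103
a_4 = 528
a_5 = 2653


a_5 = 2653


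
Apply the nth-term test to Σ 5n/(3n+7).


lim(n→∞) 5n/(3n+7) = 5/3 = 5/3  (divide numerator and denominator by n)
lim aₙ = 5/3 ≠ 0 → series DIVERGES

Diverges (lim aₙ = 5/3 ≠ 0)


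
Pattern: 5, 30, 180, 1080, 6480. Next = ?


Pattern: geometric (r=6)
Terms: 5, 30, 180, 1080, 6480
Next term = 38880

Next term = 38880


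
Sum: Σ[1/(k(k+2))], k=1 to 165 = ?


1/(k(k+2)) = (1/2)·(1/k - 1/(k+2)) (partial fractions)
Telescoping: Σ = (1/2)·(1 + 1/2 - 1/166 - 1/167) = 20625/27722

Sum = 20625/27722


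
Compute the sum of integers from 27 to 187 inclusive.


Σₖ₌27^187 k = Σₖ₌₁^187 k − Σₖ₌₁^26 k
= 187·188/2 − 26·27/2
= 17578 − 351 = 17227

Σk = 17227


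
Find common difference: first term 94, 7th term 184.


d = (aₙ - a₁)/(n-1)
= (184 - 94)/(7-1)
= 90/6 = 15

d = 15


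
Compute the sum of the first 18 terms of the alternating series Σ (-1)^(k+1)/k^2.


S = 1 - 1/4 + 1/9 - 1/16 + 1/25 - 1/36 + 1/49 - 1/64 ± ...
= 0.821
(Full series converges to +π²/12 ≈ +0.8225)

S_18 = 0.821


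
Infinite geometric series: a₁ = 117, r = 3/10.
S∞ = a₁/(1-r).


S∞ = a₁/(1-r) = 117/(1 - 3/10)
= 117/(7/10)
= 1170/7

S∞ = 1170/7


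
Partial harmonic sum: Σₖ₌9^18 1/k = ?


Σₖ₌9^18 1/k = 1/9 + 1/10 + 1/11 + 1/12 + 1/13 + 1/14 + 1/15 + 1/16 + 1/17 + 1/18
= 634871/816816
≈ 0.7773

Sum = 634871/816816 ≈ 0.7773


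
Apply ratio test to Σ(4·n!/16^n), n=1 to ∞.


aₙ = 4·n!/16^n
a_{n+1}/aₙ = (n+1)!/16^(n+1) × 16^n/n!  (constant 4 cancels)
= (n+1)/16
L = lim(n→∞) (n+1)/16 = ∞
L > 1 → series DIVERGES

Diverges (ratio test: L = ∞ > 1)


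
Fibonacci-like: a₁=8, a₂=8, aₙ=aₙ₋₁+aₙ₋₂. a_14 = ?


Computing iteratively: 8, 8, 16, 24, 40, 64, 104, 168, 272, 440, 712, 1152, ...
a_14 = 3016

a_14 = 3016


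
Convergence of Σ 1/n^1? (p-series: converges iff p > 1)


p-series test: Σ c/n^p converges if p > 1, diverges if p ≤ 1 (constant c > 0 doesn't affect convergence).
p = 1
1 ≤ 1 → DIVERGES

Diverges (p = 1 ≤ 1)


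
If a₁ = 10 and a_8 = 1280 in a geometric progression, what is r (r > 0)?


r^(n-1) = aₙ/a₁
r^7 = 1280/10 = 128
r = 128^(1/7)
= 2

r = 2


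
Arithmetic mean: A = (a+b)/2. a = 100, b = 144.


AM = (100 + 144)/2 = 244/2 = 122

AM = 122


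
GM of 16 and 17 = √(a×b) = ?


GM = √(16×17) = √272 = 16.4924

GM = 16.4924


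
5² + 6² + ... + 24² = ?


Σₖ₌5^24 k² = Σₖ₌₁^24 k² − Σₖ₌₁^4 k²
= 24·25·49/6 − 4·5·9/6
= 4900 − 30 = 4870

Σk² = 4870


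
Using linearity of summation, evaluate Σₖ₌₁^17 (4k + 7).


Σ(4k+7) = 4·Σk + 7·n
= 4·153 + 7·17
= 612 + 119 = 731

Σ = 731


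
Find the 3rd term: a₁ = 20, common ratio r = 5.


aₙ = a₁·r^(n-1)
= 20×5^2
= 20×25
= 500

a_3 = 500


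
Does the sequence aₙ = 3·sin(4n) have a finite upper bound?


For all n, -1 ≤ sin(4n) ≤ 1, so -3 ≤ 3·sin(4n) ≤ 3
Lower bound: -3, Upper bound: 3
The sequence IS bounded

Bounded (-3 ≤ aₙ ≤ 3)


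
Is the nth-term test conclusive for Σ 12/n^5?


lim(n→∞) 12/n^5 = 0
lim aₙ = 0 → nth-term test is INCONCLUSIVE
(Need other tests; this is actually a convergent p-series with p=5 > 1)

Inconclusive (lim aₙ = 0; need another test)


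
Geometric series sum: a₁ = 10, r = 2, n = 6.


Sₙ = 10×(2^6 - 1)/(2 - 1)
= 10×(64 - 1)/1
= 10×63/1
= 630

S_6 = 630


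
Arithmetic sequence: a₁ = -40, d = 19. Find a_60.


aₙ = a₁ + (n-1)d
= -40 + (60-1)×19
= -40 + 1121
= 1081

a_60 = 1081


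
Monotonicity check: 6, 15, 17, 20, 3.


Differences: 9, 2, 3, -17
Difference at position 1 is +9 (> 0) but position 4 is -17 (< 0) — sequence both rises and falls
→ NOT monotonic

Not monotonic


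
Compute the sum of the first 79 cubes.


n(n+1)/2 = 79×80/2 = 3160
Σk³ = 3160² = 9985600

Σk³ = 9985600


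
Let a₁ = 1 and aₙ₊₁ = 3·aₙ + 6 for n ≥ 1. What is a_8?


Computing step by step:
a_1 = 1
a_2 = 9
a_3 = 33
a_4 = 105
a_5 = 321
a_6 = 969
a_7 = 2913
a_8 = 8745


a_8 = 8745


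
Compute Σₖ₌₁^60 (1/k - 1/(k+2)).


Telescoping with gap 2: two head and two tail terms survive.
= (1 + 1/2) - (1/61 + 1/62)
= 3/2 - 1/61 - 1/62 = 2775/1891

Sum = 2775/1891


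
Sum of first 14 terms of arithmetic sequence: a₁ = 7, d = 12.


aₙ = 7 + (14-1)×12 = 163
Sₙ = n(a₁+aₙ)/2 = 14×(7+163)/2
= 14×170/2 = 1190

S_14 = 1190


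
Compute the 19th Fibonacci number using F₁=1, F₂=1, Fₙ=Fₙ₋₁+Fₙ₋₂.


Fibonacci sequence: 1, 1, 2, 3, 5, 8, 13, 21, 34, 55, 89, ...
F(19) = 4181

F(19) = 4181


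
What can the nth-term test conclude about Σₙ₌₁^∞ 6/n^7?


lim(n→∞) 6/n^7 = 0
lim aₙ = 0 → nth-term test is INCONCLUSIVE
(Need other tests; this is actually a convergent p-series with p=7 > 1)

Inconclusive (lim aₙ = 0; need another test)


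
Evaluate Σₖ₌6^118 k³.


Σₖ₌6^118 k³ = [118·119/2]² − [5·6/2]²
= 49294441 − 225 = 49294216

Σk³ = 49294216


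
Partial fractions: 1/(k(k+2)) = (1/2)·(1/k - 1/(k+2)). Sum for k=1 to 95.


1/(k(k+2)) = (1/2)·(1/k - 1/(k+2)) (partial fractions)
Telescoping: Σ = (1/2)·(1 + 1/2 - 1/96 - 1/97) = 13775/18624

Sum = 13775/18624


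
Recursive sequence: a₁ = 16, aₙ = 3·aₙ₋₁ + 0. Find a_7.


Computing step by step:
a_1 = 16
a_2 = 48
a_3 = 144
a_4 = 432
a_5 = 1296
a_6 = 3888
a_7 = 11664


a_7 = 11664


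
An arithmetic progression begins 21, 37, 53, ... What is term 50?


aₙ = a₁ + (n-1)d
= 21 + (50-1)×16
= 21 + 784
= 805

a_50 = 805


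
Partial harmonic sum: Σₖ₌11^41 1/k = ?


Σₖ₌11^41 1/k = 1/11 + 1/12 + 1/13 + ... + 1/41
= 3908844674285039/2844937529085600
≈ 1.374

Sum = 3908844674285039/2844937529085600 ≈ 1.374


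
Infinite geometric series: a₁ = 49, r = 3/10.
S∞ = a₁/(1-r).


S∞ = a₁/(1-r) = 49/(1 - 3/10)
= 49/(7/10)
= 70

S∞ = 70


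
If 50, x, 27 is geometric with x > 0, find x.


GM = √(50×27) = √1350 = 36.7423

GM = 36.7423


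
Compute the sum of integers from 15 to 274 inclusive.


Σₖ₌15^274 k = Σₖ₌₁^274 k − Σₖ₌₁^14 k
= 274·275/2 − 14·15/2
= 37675 − 105 = 37570

Σk = 37570


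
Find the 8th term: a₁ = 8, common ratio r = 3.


aₙ = a₁·r^(n-1)
= 8×3^7
= 8×2187
= 17496

a_8 = 17496


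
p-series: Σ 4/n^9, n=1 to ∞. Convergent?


p-series test: Σ c/n^p converges if p > 1, diverges if p ≤ 1 (constant c > 0 doesn't affect convergence).
p = 9
9 > 1 → CONVERGES

Converges (p = 9 > 1)


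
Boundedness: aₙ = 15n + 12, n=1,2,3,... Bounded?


aₙ = 15n + 12 → as n→∞, aₙ→∞
No finite upper bound exists
The sequence is UNBOUNDED

Unbounded (aₙ → ∞ as n → ∞)


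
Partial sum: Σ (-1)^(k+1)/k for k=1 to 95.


S = 1 - 1/2 + 1/3 - 1/4 + 1/5 - 1/6 + 1/7 - 1/8 ± ...
= 0.6984
(Full series converges to +ln(2) ≈ +0.6931)

S_95 = 0.6984


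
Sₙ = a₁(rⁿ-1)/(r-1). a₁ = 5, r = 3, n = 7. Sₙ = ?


Sₙ = 5×(3^7 - 1)/(3 - 1)
= 5×(2187 - 1)/2
= 5×2186/2
= 5465

S_7 = 5465


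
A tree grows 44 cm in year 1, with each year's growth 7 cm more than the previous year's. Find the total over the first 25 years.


aₙ = 44 + (25-1)×7 = 212
Sₙ = n(a₁+aₙ)/2 = 25×(44+212)/2
= 25×256/2 = 3200

S_25 = 3200


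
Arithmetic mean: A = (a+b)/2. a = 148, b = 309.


AM = (148 + 309)/2 = 457/2 = 228.5

AM = 228.5


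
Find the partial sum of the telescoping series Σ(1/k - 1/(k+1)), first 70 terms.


Telescoping: adjacent terms cancel.
= 1/1 - 1/71
= 1 - 1/71 = 70/71

Sum = 70/71


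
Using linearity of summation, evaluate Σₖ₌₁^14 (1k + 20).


Σ(1k+20) = 1·Σk + 20·n
= 1·105 + 20·14
= 105 + 280 = 385

Σ = 385


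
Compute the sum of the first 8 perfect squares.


n = 8
n(n+1)(2n+1)/6 = 8×9×17/6
= 1224/6 = 204

Σk² = 204


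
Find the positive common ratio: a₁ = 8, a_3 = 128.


r^(n-1) = aₙ/a₁
r^2 = 128/8 = 16
r = 16^(1/2)
= ±4; taking r > 0 gives r = 4

r = 4


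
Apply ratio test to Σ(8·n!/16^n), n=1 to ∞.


aₙ = 8·n!/16^n
a_{n+1}/aₙ = (n+1)!/16^(n+1) × 16^n/n!  (constant 8 cancels)
= (n+1)/16
L = lim(n→∞) (n+1)/16 = ∞
L > 1 → series DIVERGES

Diverges (ratio test: L = ∞ > 1)


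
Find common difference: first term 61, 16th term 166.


d = (aₙ - a₁)/(n-1)
= (166 - 61)/(16-1)
= 105/15 = 7

d = 7


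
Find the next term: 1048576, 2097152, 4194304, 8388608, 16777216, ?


Pattern: powers of 2: 2ⁿ
Terms: 1048576, 2097152, 4194304, 8388608, 16777216
Next term = 33554432

Next term = 33554432


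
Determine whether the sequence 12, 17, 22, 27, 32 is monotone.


Differences: 5, 5, 5, 5
All differences > 0 → strictly INCREASING

Monotonically increasing


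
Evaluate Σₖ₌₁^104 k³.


n(n+1)/2 = 104×105/2 = 5460
Σk³ = 5460² = 29811600

Σk³ = 29811600


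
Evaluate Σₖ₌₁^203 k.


n(n+1)/2 = 203×204/2 = 41412/2 = 20706

Σk = 20706


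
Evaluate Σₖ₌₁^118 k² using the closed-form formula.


n = 118
n(n+1)(2n+1)/6 = 118×119×237/6
= 3327954/6 = 554659

Σk² = 554659


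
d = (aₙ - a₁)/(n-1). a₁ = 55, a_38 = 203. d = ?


d = (aₙ - a₁)/(n-1)
= (203 - 55)/(38-1)
= 148/37 = 4

d = 4


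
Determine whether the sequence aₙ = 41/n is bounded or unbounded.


a₁ = 41, a₂ = 41/2, a₃ = 41/3, ...
0 < aₙ ≤ 41 for all n ≥ 1
Lower bound: 0, Upper bound: 41
The sequence IS bounded

Bounded (0 < aₙ ≤ 41)


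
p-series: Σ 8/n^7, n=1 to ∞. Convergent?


p-series test: Σ c/n^p converges if p > 1, diverges if p ≤ 1 (constant c > 0 doesn't affect convergence).
p = 7
7 > 1 → CONVERGES

Converges (p = 7 > 1)


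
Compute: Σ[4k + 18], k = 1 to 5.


Σ(4k+18) = 4·Σk + 18·n
= 4·15 + 18·5
= 60 + 90 = 150

Σ = 150


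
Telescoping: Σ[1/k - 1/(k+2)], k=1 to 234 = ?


Telescoping with gap 2: two head and two tail terms survive.
= (1 + 1/2) - (1/235 + 1/236)
= 3/2 - 1/235 - 1/236 = 82719/55460

Sum = 82719/55460


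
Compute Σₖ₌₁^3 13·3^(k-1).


Sₙ = 13×(3^3 - 1)/(3 - 1)
= 13×(27 - 1)/2
= 13×26/2
= 169

S_3 = 169


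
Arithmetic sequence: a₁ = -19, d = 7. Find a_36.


aₙ = a₁ + (n-1)d
= -19 + (36-1)×7
= -19 + 245
= 226

a_36 = 226


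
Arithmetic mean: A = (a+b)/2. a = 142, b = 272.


AM = (142 + 272)/2 = 414/2 = 207

AM = 207


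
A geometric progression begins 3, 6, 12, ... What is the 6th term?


aₙ = a₁·r^(n-1)
= 3×2^5
= 3×32
= 96

a_6 = 96


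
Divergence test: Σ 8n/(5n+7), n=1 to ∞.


lim(n→∞) 8n/(5n+7) = 8/5 = 8/5  (divide numerator and denominator by n)
lim aₙ = 8/5 ≠ 0 → series DIVERGES

Diverges (lim aₙ = 8/5 ≠ 0)


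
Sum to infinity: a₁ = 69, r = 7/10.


S∞ = a₁/(1-r) = 69/(1 - 7/10)
= 69/(3/10)
= 230

S∞ = 230


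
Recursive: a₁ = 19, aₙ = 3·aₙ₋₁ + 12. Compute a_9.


Computing step by step:
a_1 = 19
a_2 = 69
a_3 = 219
a_4 = 669
a_5 = 2019
a_6 = 6069
a_7 = 18219
a_8 = 54669
a_9 = 164019


a_9 = 164019


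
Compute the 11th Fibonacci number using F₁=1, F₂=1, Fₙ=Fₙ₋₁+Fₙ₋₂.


Fibonacci sequence: 1, 1, 2, 3, 5, 8, 13, 21, 34, 55, 89
F(11) = 89

F(11) = 89


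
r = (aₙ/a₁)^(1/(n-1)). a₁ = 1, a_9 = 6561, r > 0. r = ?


r^(n-1) = aₙ/a₁
r^8 = 6561/1 = 6561
r = 6561^(1/8)
= ±3; taking r > 0 gives r = 3

r = 3


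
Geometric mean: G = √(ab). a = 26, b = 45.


GM = √(26×45) = √1170 = 34.2053

GM = 34.2053


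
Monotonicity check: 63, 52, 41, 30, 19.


Differences: -11, -11, -11, -11
All differences < 0 → strictly DECREASING

Monotonically decreasing


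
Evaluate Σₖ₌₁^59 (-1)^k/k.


S = -1 + 1/2 - 1/3 + 1/4 - 1/5 + 1/6 - 1/7 + 1/8 ± ...
= -0.7015
(Full series converges to -ln(2) ≈ -0.6931)

S_59 = -0.7015


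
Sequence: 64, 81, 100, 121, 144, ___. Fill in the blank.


Pattern: perfect squares: n²
Terms: 64, 81, 100, 121, 144
Next term = 169

Next term = 169


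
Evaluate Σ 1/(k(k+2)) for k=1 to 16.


1/(k(k+2)) = (1/2)·(1/k - 1/(k+2)) (partial fractions)
Telescoping: Σ = (1/2)·(1 + 1/2 - 1/17 - 1/18) = 106/153

Sum = 106/153


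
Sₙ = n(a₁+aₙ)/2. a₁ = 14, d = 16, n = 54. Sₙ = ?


aₙ = 14 + (54-1)×16 = 862
Sₙ = n(a₁+aₙ)/2 = 54×(14+862)/2
= 54×876/2 = 23652

S_54 = 23652


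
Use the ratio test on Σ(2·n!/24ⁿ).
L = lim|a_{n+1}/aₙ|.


aₙ = 2·n!/24^n
a_{n+1}/aₙ = (n+1)!/24^(n+1) × 24^n/n!  (constant 2 cancels)
= (n+1)/24
L = lim(n→∞) (n+1)/24 = ∞
L > 1 → series DIVERGES

Diverges (ratio test: L = ∞ > 1)


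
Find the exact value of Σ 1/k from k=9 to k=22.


Σₖ₌9^22 1/k = 1/9 + 1/10 + 1/11 + ... + 1/22
= 25166327/25865840
≈ 0.973

Sum = 25166327/25865840 ≈ 0.973


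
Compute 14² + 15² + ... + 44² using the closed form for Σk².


Σₖ₌14^44 k² = Σₖ₌₁^44 k² − Σₖ₌₁^13 k²
= 44·45·89/6 − 13·14·27/6
= 29370 − 819 = 28551

Σk² = 28551


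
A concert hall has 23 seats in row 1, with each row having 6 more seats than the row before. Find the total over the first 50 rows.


aₙ = 23 + (50-1)×6 = 317
Sₙ = n(a₁+aₙ)/2 = 50×(23+317)/2
= 50×340/2 = 8500

S_50 = 8500


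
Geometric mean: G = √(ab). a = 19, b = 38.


GM = √(19×38) = √722 = 26.8701

GM = 26.8701


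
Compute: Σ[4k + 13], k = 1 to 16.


Σ(4k+13) = 4·Σk + 13·n
= 4·136 + 13·16
= 544 + 208 = 752

Σ = 752


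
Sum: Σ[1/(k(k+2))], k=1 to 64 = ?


1/(k(k+2)) = (1/2)·(1/k - 1/(k+2)) (partial fractions)
Telescoping: Σ = (1/2)·(1 + 1/2 - 1/65 - 1/66) = 1576/2145

Sum = 1576/2145


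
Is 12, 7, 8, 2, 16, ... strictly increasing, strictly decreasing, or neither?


Differences: -5, 1, -6, 14
Difference at position 2 is +1 (> 0) but position 1 is -5 (< 0) — sequence both rises and falls
→ NOT monotonic

Not monotonic


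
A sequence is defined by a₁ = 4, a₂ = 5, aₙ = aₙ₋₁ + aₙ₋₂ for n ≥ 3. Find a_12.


Computing iteratively: 4, 5, 9, 14, 23, 37, 60, 97, 157, 254, 411, 665
a_12 = 665

a_12 = 665


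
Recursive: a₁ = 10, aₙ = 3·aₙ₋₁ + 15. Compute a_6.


Computing step by step:
a_1 = 10
a_2 = 45
a_3 = 150
a_4 = 465
a_5 = 1410
a_6 = 4245


a_6 = 4245


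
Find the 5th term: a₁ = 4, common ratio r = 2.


aₙ = a₁·r^(n-1)
= 4×2^4
= 4×16
= 64

a_5 = 64


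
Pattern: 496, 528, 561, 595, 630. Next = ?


Pattern: triangular numbers: n(n+1)/2
Terms: 496, 528, 561, 595, 630
Next term = 666

Next term = 666


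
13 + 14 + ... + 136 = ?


Σₖ₌13^136 k = Σₖ₌₁^136 k − Σₖ₌₁^12 k
= 136·137/2 − 12·13/2
= 9316 − 78 = 9238

Σk = 9238


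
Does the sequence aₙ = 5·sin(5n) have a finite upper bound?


For all n, -1 ≤ sin(5n) ≤ 1, so -5 ≤ 5·sin(5n) ≤ 5
Lower bound: -5, Upper bound: 5
The sequence IS bounded

Bounded (-5 ≤ aₙ ≤ 5)


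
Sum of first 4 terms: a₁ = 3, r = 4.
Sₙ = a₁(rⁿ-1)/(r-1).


Sₙ = 3×(4^4 - 1)/(4 - 1)
= 3×(256 - 1)/3
= 3×255/3
= 255

S_4 = 255


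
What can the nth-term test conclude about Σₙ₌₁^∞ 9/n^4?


lim(n→∞) 9/n^4 = 0
lim aₙ = 0 → nth-term test is INCONCLUSIVE
(Need other tests; this is actually a convergent p-series with p=4 > 1)

Inconclusive (lim aₙ = 0; need another test)


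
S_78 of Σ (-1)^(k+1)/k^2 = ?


S = 1 - 1/4 + 1/9 - 1/16 + 1/25 - 1/36 + 1/49 - 1/64 ± ...
= 0.8224
(Full series converges to +π²/12 ≈ +0.8225)

S_78 = 0.8224


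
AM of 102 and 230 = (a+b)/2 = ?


AM = (102 + 230)/2 = 332/2 = 166

AM = 166


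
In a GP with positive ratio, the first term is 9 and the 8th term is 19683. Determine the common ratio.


r^(n-1) = aₙ/a₁
r^7 = 19683/9 = 2187
r = 2187^(1/7)
= 3

r = 3


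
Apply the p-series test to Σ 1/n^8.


p-series test: Σ c/n^p converges if p > 1, diverges if p ≤ 1 (constant c > 0 doesn't affect convergence).
p = 8
8 > 1 → CONVERGES

Converges (p = 8 > 1)


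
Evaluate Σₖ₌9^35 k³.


Σₖ₌9^35 k³ = [35·36/2]² − [8·9/2]²
= 396900 − 1296 = 395604

Σk³ = 395604


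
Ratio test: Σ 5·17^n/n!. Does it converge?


aₙ = 5·17^n/n!
a_{n+1}/aₙ = 17^(n+1)/(n+1)! × n!/17^n  (constant 5 cancels)
= 17/(n+1)
L = lim(n→∞) 17/(n+1) = 0
L < 1 → series CONVERGES

Converges (ratio test: L = 0 < 1)


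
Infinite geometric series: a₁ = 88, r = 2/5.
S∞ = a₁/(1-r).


S∞ = a₁/(1-r) = 88/(1 - 2/5)
= 88/(3/5)
= 440/3

S∞ = 440/3


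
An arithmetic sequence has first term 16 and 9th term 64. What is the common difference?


d = (aₙ - a₁)/(n-1)
= (64 - 16)/(9-1)
= 48/8 = 6

d = 6


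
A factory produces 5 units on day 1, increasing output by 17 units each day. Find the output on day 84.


aₙ = a₁ + (n-1)d
= 5 + (84-1)×17
= 5 + 1411
= 1416

a_84 = 1416


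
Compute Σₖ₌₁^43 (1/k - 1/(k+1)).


Telescoping: adjacent terms cancel.
= 1/1 - 1/44
= 1 - 1/44 = 43/44

Sum = 43/44


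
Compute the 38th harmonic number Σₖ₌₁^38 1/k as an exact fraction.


H_38 = 1/1 + 1/2 + 1/3 + ... + 1/38
= 2053580969474233/485721041551200
≈ 4.2279

H_38 = 2053580969474233/485721041551200 ≈ 4.2279


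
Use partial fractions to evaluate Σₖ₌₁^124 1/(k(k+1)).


1/(k(k+1)) = 1/k - 1/(k+1) (partial fractions)
Telescoping: Σ = 1 - 1/125 = 124/125

Sum = 124/125


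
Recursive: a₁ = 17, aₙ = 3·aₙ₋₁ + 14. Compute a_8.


Computing step by step:
a_1 = 17
a_2 = 65
a_3 = 209
a_4 = 641
a_5 = 1937
a_6 = 5825
a_7 = 17489
a_8 = 52481


a_8 = 52481


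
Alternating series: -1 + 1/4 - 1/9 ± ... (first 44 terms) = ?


S = -1 + 1/4 - 1/9 + 1/16 - 1/25 + 1/36 - 1/49 + 1/64 ± ...
= -0.8222
(Full series converges to -π²/12 ≈ -0.8225)

S_44 = -0.8222


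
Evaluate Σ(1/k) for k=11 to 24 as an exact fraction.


Σₖ₌11^24 1/k = 1/11 + 1/12 + 1/13 + ... + 1/24
= 4534977911/5354228880
≈ 0.847

Sum = 4534977911/5354228880 ≈ 0.847


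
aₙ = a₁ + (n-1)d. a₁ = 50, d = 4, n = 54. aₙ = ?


aₙ = a₁ + (n-1)d
= 50 + (54-1)×4
= 50 + 212
= 262

a_54 = 262


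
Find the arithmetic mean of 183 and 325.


AM = (183 + 325)/2 = 508/2 = 254

AM = 254


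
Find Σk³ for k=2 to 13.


Σₖ₌2^13 k³ = [13·14/2]² − [1·2/2]²
= 8281 − 1 = 8280

Σk³ = 8280


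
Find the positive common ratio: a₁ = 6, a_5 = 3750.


r^(n-1) = aₙ/a₁
r^4 = 3750/6 = 625
r = 625^(1/4)
= ±5; taking r > 0 gives r = 5

r = 5


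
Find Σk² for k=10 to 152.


Σₖ₌10^152 k² = Σₖ₌₁^152 k² − Σₖ₌₁^9 k²
= 152·153·305/6 − 9·10·19/6
= 1182180 − 285 = 1181895

Σk² = 1181895


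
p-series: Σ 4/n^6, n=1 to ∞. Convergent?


p-series test: Σ c/n^p converges if p > 1, diverges if p ≤ 1 (constant c > 0 doesn't affect convergence).
p = 6
6 > 1 → CONVERGES

Converges (p = 6 > 1)


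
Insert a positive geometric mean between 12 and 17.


GM = √(12×17) = √204 = 14.2829

GM = 14.2829


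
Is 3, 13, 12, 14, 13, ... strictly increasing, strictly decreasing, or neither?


Differences: 10, -1, 2, -1
Difference at position 1 is +10 (> 0) but position 2 is -1 (< 0) — sequence both rises and falls
→ NOT monotonic

Not monotonic


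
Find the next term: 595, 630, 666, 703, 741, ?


Pattern: triangular numbers: n(n+1)/2
Terms: 595, 630, 666, 703, 741
Next term = 780

Next term = 780


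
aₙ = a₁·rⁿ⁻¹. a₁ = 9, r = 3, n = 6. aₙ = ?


aₙ = a₁·r^(n-1)
= 9×3^5
= 9×243
= 2187

a_6 = 2187


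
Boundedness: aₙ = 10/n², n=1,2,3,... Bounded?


a₁ = 10, a₂ = 10/4, a₃ = 10/9, ...
0 < aₙ ≤ 10 for all n ≥ 1
The sequence IS bounded

Bounded (0 < aₙ ≤ 10)


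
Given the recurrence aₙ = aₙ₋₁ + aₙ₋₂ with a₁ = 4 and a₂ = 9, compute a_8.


Computing iteratively: 4, 9, 13, 22, 35, 57, 92, 149
a_8 = 149

a_8 = 149


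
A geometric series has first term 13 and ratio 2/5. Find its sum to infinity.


S∞ = a₁/(1-r) = 13/(1 - 2/5)
= 13/(3/5)
= 65/3

S∞ = 65/3


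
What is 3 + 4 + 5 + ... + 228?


Σₖ₌3^228 k = Σₖ₌₁^228 k − Σₖ₌₁^2 k
= 228·229/2 − 2·3/2
= 26106 − 3 = 26103

Σk = 26103


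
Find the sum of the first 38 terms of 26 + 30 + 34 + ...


aₙ = 26 + (38-1)×4 = 174
Sₙ = n(a₁+aₙ)/2 = 38×(26+174)/2
= 38×200/2 = 3800

S_38 = 3800


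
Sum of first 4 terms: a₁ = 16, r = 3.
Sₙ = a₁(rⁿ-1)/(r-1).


Sₙ = 16×(3^4 - 1)/(3 - 1)
= 16×(81 - 1)/2
= 16×80/2
= 640

S_4 = 640


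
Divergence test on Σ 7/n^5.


lim(n→∞) 7/n^5 = 0
lim aₙ = 0 → nth-term test is INCONCLUSIVE
(Need other tests; this is actually a convergent p-series with p=5 > 1)

Inconclusive (lim aₙ = 0; need another test)


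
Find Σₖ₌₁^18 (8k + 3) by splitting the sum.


Σ(8k+3) = 8·Σk + 3·n
= 8·171 + 3·18
= 1368 + 54 = 1422

Σ = 1422


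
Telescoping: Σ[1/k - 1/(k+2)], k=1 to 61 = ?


Telescoping with gap 2: two head and two tail terms survive.
= (1 + 1/2) - (1/62 + 1/63)
= 3/2 - 1/62 - 1/63 = 2867/1953

Sum = 2867/1953


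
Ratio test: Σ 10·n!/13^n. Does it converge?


aₙ = 10·n!/13^n
a_{n+1}/aₙ = (n+1)!/13^(n+1) × 13^n/n!  (constant 10 cancels)
= (n+1)/13
L = lim(n→∞) (n+1)/13 = ∞
L > 1 → series DIVERGES

Diverges (ratio test: L = ∞ > 1)


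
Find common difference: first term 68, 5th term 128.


d = (aₙ - a₁)/(n-1)
= (128 - 68)/(5-1)
= 60/4 = 15

d = 15


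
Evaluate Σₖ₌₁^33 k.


n(n+1)/2 = 33×34/2 = 1122/2 = 561

Σk = 561


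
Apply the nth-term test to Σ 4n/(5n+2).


lim(n→∞) 4n/(5n+2) = 4/5 = 4/5  (divide numerator and denominator by n)
lim aₙ = 4/5 ≠ 0 → series DIVERGES

Diverges (lim aₙ = 4/5 ≠ 0)


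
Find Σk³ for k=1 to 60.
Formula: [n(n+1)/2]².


n(n+1)/2 = 60×61/2 = 1830
Σk³ = 1830² = 3348900

Σk³ = 3348900


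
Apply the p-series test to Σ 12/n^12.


p-series test: Σ c/n^p converges if p > 1, diverges if p ≤ 1 (constant c > 0 doesn't affect convergence).
p = 12
12 > 1 → CONVERGES

Converges (p = 12 > 1)


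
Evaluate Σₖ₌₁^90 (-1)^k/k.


S = -1 + 1/2 - 1/3 + 1/4 - 1/5 + 1/6 - 1/7 + 1/8 ± ...
= -0.6876
(Full series converges to -ln(2) ≈ -0.6931)

S_90 = -0.6876


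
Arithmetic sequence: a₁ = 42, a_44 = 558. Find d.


d = (aₙ - a₁)/(n-1)
= (558 - 42)/(44-1)
= 516/43 = 12

d = 12


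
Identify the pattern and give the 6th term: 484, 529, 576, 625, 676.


Pattern: perfect squares: n²
Terms: 484, 529, 576, 625, 676
Next term = 729

Next term = 729


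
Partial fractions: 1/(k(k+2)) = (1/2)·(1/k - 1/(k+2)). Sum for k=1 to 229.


1/(k(k+2)) = (1/2)·(1/k - 1/(k+2)) (partial fractions)
Telescoping: Σ = (1/2)·(1 + 1/2 - 1/230 - 1/231) = 39617/53130

Sum = 39617/53130
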